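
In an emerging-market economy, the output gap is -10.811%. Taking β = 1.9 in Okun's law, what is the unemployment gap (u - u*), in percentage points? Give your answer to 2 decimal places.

5.69 percentage points

Okun's law: output gap = -β × (u - u*), so u - u* = -(output gap)/β.
u - u* = -(-10.811)/1.9 = 5.69 percentage points.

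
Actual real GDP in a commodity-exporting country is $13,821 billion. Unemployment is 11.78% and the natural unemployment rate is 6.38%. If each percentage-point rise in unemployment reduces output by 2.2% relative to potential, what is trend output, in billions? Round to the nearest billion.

Unemployment gap = 11.78 - 6.38 = 5.4 points, so output gap = -2.2 × 5.4 = -11.88%.
Since Y = Y* × (1 + gap/100), Y* = 13821/0.8812 ≈ 15684 billion.

$15,684 billion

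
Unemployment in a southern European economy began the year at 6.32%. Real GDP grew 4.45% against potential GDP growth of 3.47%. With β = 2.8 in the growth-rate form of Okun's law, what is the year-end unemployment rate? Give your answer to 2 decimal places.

5.97%

Growth-rate Okun's law: g_Y = g_Y* - β × Δu, so Δu = (g_Y* - g_Y)/β.
Δu = (3.47 - 4.45)/2.8 = -0.98/2.8 = -0.35 percentage points.
Year-end unemployment = 6.32 - 0.35 = 5.97%.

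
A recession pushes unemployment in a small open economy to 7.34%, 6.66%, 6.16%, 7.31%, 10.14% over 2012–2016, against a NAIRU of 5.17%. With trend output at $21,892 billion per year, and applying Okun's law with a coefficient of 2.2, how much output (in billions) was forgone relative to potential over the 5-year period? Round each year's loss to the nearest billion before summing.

$5,665 billion

Year 2012: gap = -2.2 × (7.34 - 5.17) = -4.774%, loss ≈ 21892 × 4.774/100 ≈ 1045.
Year 2013: gap = -2.2 × (6.66 - 5.17) = -3.278%, loss ≈ 21892 × 3.278/100 ≈ 718.
Year 2014: gap = -2.2 × (6.16 - 5.17) = -2.178%, loss ≈ 21892 × 2.178/100 ≈ 477.
Year 2015: gap = -2.2 × (7.31 - 5.17) = -4.708%, loss ≈ 21892 × 4.708/100 ≈ 1031.
Year 2016: gap = -2.2 × (10.14 - 5.17) = -10.934%, loss ≈ 21892 × 10.934/100 ≈ 2394.
Total lost output = 1045 + 718 + 477 + 1031 + 2394 = 5665 billion.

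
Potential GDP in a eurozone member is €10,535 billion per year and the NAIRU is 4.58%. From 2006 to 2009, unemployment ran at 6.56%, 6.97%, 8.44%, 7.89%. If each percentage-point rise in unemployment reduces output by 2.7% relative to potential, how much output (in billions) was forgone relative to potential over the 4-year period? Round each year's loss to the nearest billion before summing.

€3,283 billion

Year 2006: gap = -2.7 × (6.56 - 4.58) = -5.346%, loss ≈ 10535 × 5.346/100 ≈ 563.
Year 2007: gap = -2.7 × (6.97 - 4.58) = -6.453%, loss ≈ 10535 × 6.453/100 ≈ 680.
Year 2008: gap = -2.7 × (8.44 - 4.58) = -10.422%, loss ≈ 10535 × 10.422/100 ≈ 1098.
Year 2009: gap = -2.7 × (7.89 - 4.58) = -8.937%, loss ≈ 10535 × 8.937/100 ≈ 942.
Total lost output = 563 + 680 + 1098 + 942 = 3283 billion.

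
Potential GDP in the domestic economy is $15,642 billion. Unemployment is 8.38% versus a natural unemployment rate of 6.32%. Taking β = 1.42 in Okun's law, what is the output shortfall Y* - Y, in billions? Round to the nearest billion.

$458 billion

Output gap = -1.42 × (8.38 - 6.32) = -1.42 × 2.06 = -2.9252%.
Actual GDP ≈ 15642 × 0.970748 ≈ 15184 billion, so the shortfall is 15642 - 15184 = 458 billion.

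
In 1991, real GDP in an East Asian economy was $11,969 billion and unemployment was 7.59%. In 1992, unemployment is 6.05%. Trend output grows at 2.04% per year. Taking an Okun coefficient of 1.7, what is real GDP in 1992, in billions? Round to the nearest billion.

Δu = 6.05 - 7.59 = -1.54 points.
Okun's law (growth form): g_Y = g_Y* - β × Δu = 2.04 - 1.7 × (-1.54) = 2.04 + 2.618 = 4.658%.
Real GDP in the next year = 11969 × (1 + 4.658/100) = 11969 × 1.04658 ≈ 12527 billion.

$12,527 billion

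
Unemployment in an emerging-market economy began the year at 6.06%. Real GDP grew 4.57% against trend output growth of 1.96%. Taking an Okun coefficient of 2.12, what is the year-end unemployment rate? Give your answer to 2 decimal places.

Growth-rate Okun's law: g_Y = g_Y* - β × Δu, so Δu = (g_Y* - g_Y)/β.
Δu = (1.96 - 4.57)/2.12 = -2.61/2.12 = -1.23 percentage points.
Year-end unemployment = 6.06 - 1.23 = 4.83%.

4.83%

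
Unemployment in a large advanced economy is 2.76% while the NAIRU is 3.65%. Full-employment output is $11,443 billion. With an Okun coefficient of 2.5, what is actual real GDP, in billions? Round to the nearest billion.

$11,698 billion

Unemployment gap = 2.76 - 3.65 = -0.89 points, so the output gap is -2.5 × (-0.89) = 2.225%.
Actual GDP = 11443 × (1 + 2.225/100) = 11443 × 1.02225 ≈ 11698 billion.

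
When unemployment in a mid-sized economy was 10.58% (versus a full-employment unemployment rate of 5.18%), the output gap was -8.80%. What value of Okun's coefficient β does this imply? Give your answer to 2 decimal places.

Okun's law: output gap = -β × (u - u*).
-8.80 = -β × (10.58 - 5.18) = -β × 5.4, so β = 8.8/5.4 = 1.63.

β ≈ 1.63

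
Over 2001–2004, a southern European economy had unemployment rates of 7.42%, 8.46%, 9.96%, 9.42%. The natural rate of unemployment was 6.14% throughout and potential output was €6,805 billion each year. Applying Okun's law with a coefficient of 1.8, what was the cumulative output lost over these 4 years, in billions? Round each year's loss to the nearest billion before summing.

Year 2001: gap = -1.8 × (7.42 - 6.14) = -2.304%, loss ≈ 6805 × 2.304/100 ≈ 157.
Year 2002: gap = -1.8 × (8.46 - 6.14) = -4.176%, loss ≈ 6805 × 4.176/100 ≈ 284.
Year 2003: gap = -1.8 × (9.96 - 6.14) = -6.876%, loss ≈ 6805 × 6.876/100 ≈ 468.
Year 2004: gap = -1.8 × (9.42 - 6.14) = -5.904%, loss ≈ 6805 × 5.904/100 ≈ 402.
Total lost output = 157 + 284 + 468 + 402 = 1311 billion.

€1,311 billion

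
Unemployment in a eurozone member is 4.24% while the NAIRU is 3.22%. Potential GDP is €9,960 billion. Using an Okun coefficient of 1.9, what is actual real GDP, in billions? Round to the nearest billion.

Unemployment gap = 4.24 - 3.22 = 1.02 points, so the output gap is -1.9 × 1.02 = -1.938%.
Actual GDP = 9960 × (1 - 1.938/100) = 9960 × 0.98062 ≈ 9767 billion.

€9,767 billion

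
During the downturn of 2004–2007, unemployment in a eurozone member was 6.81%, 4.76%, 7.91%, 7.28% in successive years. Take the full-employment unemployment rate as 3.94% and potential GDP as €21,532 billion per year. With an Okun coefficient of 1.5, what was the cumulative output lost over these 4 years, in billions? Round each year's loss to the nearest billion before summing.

Year 2004: gap = -1.5 × (6.81 - 3.94) = -4.305%, loss ≈ 21532 × 4.305/100 ≈ 927.
Year 2005: gap = -1.5 × (4.76 - 3.94) = -1.23%, loss ≈ 21532 × 1.23/100 ≈ 265.
Year 2006: gap = -1.5 × (7.91 - 3.94) = -5.955%, loss ≈ 21532 × 5.955/100 ≈ 1282.
Year 2007: gap = -1.5 × (7.28 - 3.94) = -5.01%, loss ≈ 21532 × 5.01/100 ≈ 1079.
Total lost output = 927 + 265 + 1282 + 1079 = 3553 billion.

€3,553 billion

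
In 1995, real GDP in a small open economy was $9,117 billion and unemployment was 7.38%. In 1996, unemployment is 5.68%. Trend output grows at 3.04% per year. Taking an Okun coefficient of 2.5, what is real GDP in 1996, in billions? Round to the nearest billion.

$9,782 billion

Δu = 5.68 - 7.38 = -1.7 points.
Okun's law (growth form): g_Y = g_Y* - β × Δu = 3.04 - 2.5 × (-1.70) = 3.04 + 4.25 = 7.29%.
Real GDP in the next year = 9117 × (1 + 7.29/100) = 9117 × 1.0729 ≈ 9782 billion.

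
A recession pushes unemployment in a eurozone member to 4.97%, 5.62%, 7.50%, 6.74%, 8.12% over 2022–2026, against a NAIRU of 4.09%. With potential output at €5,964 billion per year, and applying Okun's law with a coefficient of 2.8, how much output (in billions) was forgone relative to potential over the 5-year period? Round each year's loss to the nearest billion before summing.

Year 2022: gap = -2.8 × (4.97 - 4.09) = -2.464%, loss ≈ 5964 × 2.464/100 ≈ 147.
Year 2023: gap = -2.8 × (5.62 - 4.09) = -4.284%, loss ≈ 5964 × 4.284/100 ≈ 255.
Year 2024: gap = -2.8 × (7.5 - 4.09) = -9.548%, loss ≈ 5964 × 9.548/100 ≈ 569.
Year 2025: gap = -2.8 × (6.74 - 4.09) = -7.42%, loss ≈ 5964 × 7.42/100 ≈ 443.
Year 2026: gap = -2.8 × (8.12 - 4.09) = -11.284%, loss ≈ 5964 × 11.284/100 ≈ 673.
Total lost output = 147 + 255 + 569 + 443 + 673 = 2087 billion.

€2,087 billion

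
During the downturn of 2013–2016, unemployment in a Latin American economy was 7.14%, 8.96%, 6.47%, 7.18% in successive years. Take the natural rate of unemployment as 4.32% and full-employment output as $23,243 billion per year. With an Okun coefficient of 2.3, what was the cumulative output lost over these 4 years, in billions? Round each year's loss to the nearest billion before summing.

Year 2013: gap = -2.3 × (7.14 - 4.32) = -6.486%, loss ≈ 23243 × 6.486/100 ≈ 1508.
Year 2014: gap = -2.3 × (8.96 - 4.32) = -10.672%, loss ≈ 23243 × 10.672/100 ≈ 2480.
Year 2015: gap = -2.3 × (6.47 - 4.32) = -4.945%, loss ≈ 23243 × 4.945/100 ≈ 1149.
Year 2016: gap = -2.3 × (7.18 - 4.32) = -6.578%, loss ≈ 23243 × 6.578/100 ≈ 1529.
Total lost output = 1508 + 2480 + 1149 + 1529 = 6666 billion.

$6,666 billion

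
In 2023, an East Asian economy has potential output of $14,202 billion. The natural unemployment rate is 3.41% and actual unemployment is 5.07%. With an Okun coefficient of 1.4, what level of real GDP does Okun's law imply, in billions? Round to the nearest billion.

Unemployment gap = 5.07 - 3.41 = 1.66 points, so the output gap is -1.4 × 1.66 = -2.324%.
Actual GDP = 14202 × (1 - 2.324/100) = 14202 × 0.97676 ≈ 13872 billion.

$13,872 billion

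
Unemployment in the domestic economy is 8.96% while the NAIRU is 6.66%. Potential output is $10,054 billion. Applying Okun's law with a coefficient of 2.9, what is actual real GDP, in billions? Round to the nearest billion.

Unemployment gap = 8.96 - 6.66 = 2.3 points, so the output gap is -2.9 × 2.3 = -6.67%.
Actual GDP = 10054 × (1 - 6.67/100) = 10054 × 0.9333 ≈ 9383 billion.

$9,383 billion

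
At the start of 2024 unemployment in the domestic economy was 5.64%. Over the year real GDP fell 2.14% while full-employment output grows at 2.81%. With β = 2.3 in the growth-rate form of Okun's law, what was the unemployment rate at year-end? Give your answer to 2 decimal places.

7.79%

Growth-rate Okun's law: g_Y = g_Y* - β × Δu, so Δu = (g_Y* - g_Y)/β.
Δu = (2.81 + 2.14)/2.3 = 4.95/2.3 = 2.15 percentage points.
Year-end unemployment = 5.64 + 2.15 = 7.79%.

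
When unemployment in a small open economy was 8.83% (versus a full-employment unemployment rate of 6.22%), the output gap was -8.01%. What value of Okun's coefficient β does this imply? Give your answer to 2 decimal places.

Okun's law: output gap = -β × (u - u*).
-8.01 = -β × (8.83 - 6.22) = -β × 2.61, so β = 8.01/2.61 = 3.07.

β ≈ 3.07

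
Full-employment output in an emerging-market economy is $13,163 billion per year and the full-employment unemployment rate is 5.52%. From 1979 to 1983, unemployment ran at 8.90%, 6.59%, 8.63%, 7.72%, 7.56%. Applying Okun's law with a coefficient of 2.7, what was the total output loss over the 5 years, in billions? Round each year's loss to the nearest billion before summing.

$4,193 billion

Year 1979: gap = -2.7 × (8.9 - 5.52) = -9.126%, loss ≈ 13163 × 9.126/100 ≈ 1201.
Year 1980: gap = -2.7 × (6.59 - 5.52) = -2.889%, loss ≈ 13163 × 2.889/100 ≈ 380.
Year 1981: gap = -2.7 × (8.63 - 5.52) = -8.397%, loss ≈ 13163 × 8.397/100 ≈ 1105.
Year 1982: gap = -2.7 × (7.72 - 5.52) = -5.94%, loss ≈ 13163 × 5.94/100 ≈ 782.
Year 1983: gap = -2.7 × (7.56 - 5.52) = -5.508%, loss ≈ 13163 × 5.508/100 ≈ 725.
Total lost output = 1201 + 380 + 1105 + 782 + 725 = 4193 billion.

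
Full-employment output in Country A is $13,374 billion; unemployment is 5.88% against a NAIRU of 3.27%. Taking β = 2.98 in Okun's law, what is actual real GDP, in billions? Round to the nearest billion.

Unemployment gap = 5.88 - 3.27 = 2.61 points, so the output gap is -2.98 × 2.61 = -7.7778%.
Actual GDP = 13374 × (1 - 7.7778/100) = 13374 × 0.922222 ≈ 12334 billion.

$12,334 billion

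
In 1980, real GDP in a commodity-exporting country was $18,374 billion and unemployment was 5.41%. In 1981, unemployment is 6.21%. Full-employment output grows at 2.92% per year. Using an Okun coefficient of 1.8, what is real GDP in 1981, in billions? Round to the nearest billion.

Δu = 6.21 - 5.41 = 0.8 points.
Okun's law (growth form): g_Y = g_Y* - β × Δu = 2.92 - 1.8 × (0.80) = 2.92 - 1.44 = 1.48%.
Real GDP in the next year = 18374 × (1 + 1.48/100) = 18374 × 1.0148 ≈ 18646 billion.

$18,646 billion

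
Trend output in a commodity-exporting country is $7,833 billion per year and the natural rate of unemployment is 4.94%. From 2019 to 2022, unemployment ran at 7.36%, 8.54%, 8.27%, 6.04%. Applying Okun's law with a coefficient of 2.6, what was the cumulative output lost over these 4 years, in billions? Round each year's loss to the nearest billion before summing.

$2,128 billion

Year 2019: gap = -2.6 × (7.36 - 4.94) = -6.292%, loss ≈ 7833 × 6.292/100 ≈ 493.
Year 2020: gap = -2.6 × (8.54 - 4.94) = -9.36%, loss ≈ 7833 × 9.36/100 ≈ 733.
Year 2021: gap = -2.6 × (8.27 - 4.94) = -8.658%, loss ≈ 7833 × 8.658/100 ≈ 678.
Year 2022: gap = -2.6 × (6.04 - 4.94) = -2.86%, loss ≈ 7833 × 2.86/100 ≈ 224.
Total lost output = 493 + 733 + 678 + 224 = 2128 billion.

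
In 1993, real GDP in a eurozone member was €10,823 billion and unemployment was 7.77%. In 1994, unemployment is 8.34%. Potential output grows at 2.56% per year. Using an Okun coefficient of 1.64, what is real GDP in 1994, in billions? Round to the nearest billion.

Δu = 8.34 - 7.77 = 0.57 points.
Okun's law (growth form): g_Y = g_Y* - β × Δu = 2.56 - 1.64 × (0.57) = 2.56 - 0.9348 = 1.6252%.
Real GDP in the next year = 10823 × (1 + 1.6252/100) = 10823 × 1.016252 ≈ 10999 billion.

€10,999 billion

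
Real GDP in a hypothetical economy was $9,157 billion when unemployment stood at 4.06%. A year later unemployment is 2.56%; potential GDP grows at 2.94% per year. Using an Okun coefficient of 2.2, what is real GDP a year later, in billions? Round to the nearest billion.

$9,728 billion

Δu = 2.56 - 4.06 = -1.5 points.
Okun's law (growth form): g_Y = g_Y* - β × Δu = 2.94 - 2.2 × (-1.50) = 2.94 + 3.3 = 6.24%.
Real GDP in the next year = 9157 × (1 + 6.24/100) = 9157 × 1.0624 ≈ 9728 billion.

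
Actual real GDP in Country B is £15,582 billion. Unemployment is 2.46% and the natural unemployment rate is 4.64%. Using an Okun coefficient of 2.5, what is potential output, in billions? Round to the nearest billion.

Unemployment gap = 2.46 - 4.64 = -2.18 points, so output gap = -2.5 × (-2.18) = 5.45%.
Since Y = Y* × (1 + gap/100), Y* = 15582/1.0545 ≈ 14777 billion.

£14,777 billion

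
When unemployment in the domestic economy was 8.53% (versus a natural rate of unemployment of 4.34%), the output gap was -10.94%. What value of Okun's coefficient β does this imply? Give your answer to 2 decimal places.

Okun's law: output gap = -β × (u - u*).
-10.94 = -β × (8.53 - 4.34) = -β × 4.19, so β = 10.94/4.19 = 2.61.

β ≈ 2.61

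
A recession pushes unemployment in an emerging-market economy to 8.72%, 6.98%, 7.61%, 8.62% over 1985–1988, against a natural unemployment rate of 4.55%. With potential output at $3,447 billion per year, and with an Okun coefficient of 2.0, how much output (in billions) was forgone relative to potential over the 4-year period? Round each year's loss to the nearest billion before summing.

$947 billion

Year 1985: gap = -2.0 × (8.72 - 4.55) = -8.34%, loss ≈ 3447 × 8.34/100 ≈ 287.
Year 1986: gap = -2.0 × (6.98 - 4.55) = -4.86%, loss ≈ 3447 × 4.86/100 ≈ 168.
Year 1987: gap = -2.0 × (7.61 - 4.55) = -6.12%, loss ≈ 3447 × 6.12/100 ≈ 211.
Year 1988: gap = -2.0 × (8.62 - 4.55) = -8.14%, loss ≈ 3447 × 8.14/100 ≈ 281.
Total lost output = 287 + 168 + 211 + 281 = 947 billion.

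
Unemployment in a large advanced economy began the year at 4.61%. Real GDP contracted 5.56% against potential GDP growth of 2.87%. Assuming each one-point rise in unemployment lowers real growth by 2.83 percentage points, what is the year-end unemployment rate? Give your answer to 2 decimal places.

7.59%

Growth-rate Okun's law: g_Y = g_Y* - β × Δu, so Δu = (g_Y* - g_Y)/β.
Δu = (2.87 + 5.56)/2.83 = 8.43/2.83 = 2.98 percentage points.
Year-end unemployment = 4.61 + 2.98 = 7.59%.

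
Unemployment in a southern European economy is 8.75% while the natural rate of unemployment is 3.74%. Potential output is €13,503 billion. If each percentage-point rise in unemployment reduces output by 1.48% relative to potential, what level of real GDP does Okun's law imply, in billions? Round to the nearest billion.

€12,502 billion

Unemployment gap = 8.75 - 3.74 = 5.01 points, so the output gap is -1.48 × 5.01 = -7.4148%.
Actual GDP = 13503 × (1 - 7.4148/100) = 13503 × 0.925852 ≈ 12502 billion.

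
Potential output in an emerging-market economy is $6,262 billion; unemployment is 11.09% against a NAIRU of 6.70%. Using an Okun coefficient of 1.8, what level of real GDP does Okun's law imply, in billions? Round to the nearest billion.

$5,767 billion

Unemployment gap = 11.09 - 6.7 = 4.39 points, so the output gap is -1.8 × 4.39 = -7.902%.
Actual GDP = 6262 × (1 - 7.902/100) = 6262 × 0.92098 ≈ 5767 billion.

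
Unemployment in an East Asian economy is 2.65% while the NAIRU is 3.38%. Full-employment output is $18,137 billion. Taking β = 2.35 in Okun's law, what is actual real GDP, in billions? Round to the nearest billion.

$18,448 billion

Unemployment gap = 2.65 - 3.38 = -0.73 points, so the output gap is -2.35 × (-0.73) = 1.7155%.
Actual GDP = 18137 × (1 + 1.7155/100) = 18137 × 1.017155 ≈ 18448 billion.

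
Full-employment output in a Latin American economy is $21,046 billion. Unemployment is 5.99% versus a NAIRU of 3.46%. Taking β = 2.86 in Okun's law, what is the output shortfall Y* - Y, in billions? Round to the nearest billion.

Output gap = -2.86 × (5.99 - 3.46) = -2.86 × 2.53 = -7.2358%.
Actual GDP ≈ 21046 × 0.927642 ≈ 19523 billion, so the shortfall is 21046 - 19523 = 1523 billion.

$1,523 billion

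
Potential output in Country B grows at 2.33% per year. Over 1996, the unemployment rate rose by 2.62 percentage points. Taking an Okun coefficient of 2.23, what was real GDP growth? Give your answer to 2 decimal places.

-3.51%

Growth-rate Okun's law: g_Y = g_Y* - β × Δu.
g_Y = 2.33 - 2.23 × (2.62) = 2.33 - 5.8426 = -3.5126%, i.e. -3.51% to 2 d.p.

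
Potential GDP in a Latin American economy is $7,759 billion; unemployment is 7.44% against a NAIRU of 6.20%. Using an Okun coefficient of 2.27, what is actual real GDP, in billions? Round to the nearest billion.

$7,541 billion

Unemployment gap = 7.44 - 6.2 = 1.24 points, so the output gap is -2.27 × 1.24 = -2.8148%.
Actual GDP = 7759 × (1 - 2.8148/100) = 7759 × 0.971852 ≈ 7541 billion.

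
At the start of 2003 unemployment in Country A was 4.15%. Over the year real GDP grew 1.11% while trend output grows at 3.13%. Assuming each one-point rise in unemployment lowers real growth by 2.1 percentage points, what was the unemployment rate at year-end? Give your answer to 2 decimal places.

5.11%

Growth-rate Okun's law: g_Y = g_Y* - β × Δu, so Δu = (g_Y* - g_Y)/β.
Δu = (3.13 - 1.11)/2.1 = 2.02/2.1 = 0.96 percentage points.
Year-end unemployment = 4.15 + 0.96 = 5.11%.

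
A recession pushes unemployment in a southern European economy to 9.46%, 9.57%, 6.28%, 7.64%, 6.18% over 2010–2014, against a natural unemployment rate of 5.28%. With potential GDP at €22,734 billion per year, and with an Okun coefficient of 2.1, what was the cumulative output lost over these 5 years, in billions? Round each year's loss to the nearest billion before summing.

€6,078 billion

Year 2010: gap = -2.1 × (9.46 - 5.28) = -8.778%, loss ≈ 22734 × 8.778/100 ≈ 1996.
Year 2011: gap = -2.1 × (9.57 - 5.28) = -9.009%, loss ≈ 22734 × 9.009/100 ≈ 2048.
Year 2012: gap = -2.1 × (6.28 - 5.28) = -2.1%, loss ≈ 22734 × 2.1/100 ≈ 477.
Year 2013: gap = -2.1 × (7.64 - 5.28) = -4.956%, loss ≈ 22734 × 4.956/100 ≈ 1127.
Year 2014: gap = -2.1 × (6.18 - 5.28) = -1.89%, loss ≈ 22734 × 1.89/100 ≈ 430.
Total lost output = 1996 + 2048 + 477 + 1127 + 430 = 6078 billion.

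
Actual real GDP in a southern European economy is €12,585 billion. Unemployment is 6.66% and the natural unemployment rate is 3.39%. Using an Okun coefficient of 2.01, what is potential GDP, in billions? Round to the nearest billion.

Unemployment gap = 6.66 - 3.39 = 3.27 points, so output gap = -2.01 × 3.27 = -6.5727%.
Since Y = Y* × (1 + gap/100), Y* = 12585/0.934273 ≈ 13470 billion.

€13,470 billion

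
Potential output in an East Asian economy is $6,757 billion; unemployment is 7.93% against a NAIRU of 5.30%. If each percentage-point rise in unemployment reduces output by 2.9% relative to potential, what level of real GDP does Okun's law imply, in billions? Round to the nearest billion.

$6,242 billion

Unemployment gap = 7.93 - 5.3 = 2.63 points, so the output gap is -2.9 × 2.63 = -7.627%.
Actual GDP = 6757 × (1 - 7.627/100) = 6757 × 0.92373 ≈ 6242 billion.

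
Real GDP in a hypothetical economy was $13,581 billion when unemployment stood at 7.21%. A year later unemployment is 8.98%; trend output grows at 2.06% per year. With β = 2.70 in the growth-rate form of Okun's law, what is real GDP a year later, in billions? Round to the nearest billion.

Δu = 8.98 - 7.21 = 1.77 points.
Okun's law (growth form): g_Y = g_Y* - β × Δu = 2.06 - 2.70 × (1.77) = 2.06 - 4.779 = -2.719%.
Real GDP in the next year = 13581 × (1 - 2.719/100) = 13581 × 0.97281 ≈ 13212 billion.

$13,212 billion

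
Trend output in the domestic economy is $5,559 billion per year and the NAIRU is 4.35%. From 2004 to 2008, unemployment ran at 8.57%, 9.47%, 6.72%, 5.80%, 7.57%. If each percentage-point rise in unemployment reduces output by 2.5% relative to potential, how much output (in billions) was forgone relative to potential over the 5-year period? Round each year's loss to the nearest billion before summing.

Year 2004: gap = -2.5 × (8.57 - 4.35) = -10.55%, loss ≈ 5559 × 10.55/100 ≈ 586.
Year 2005: gap = -2.5 × (9.47 - 4.35) = -12.8%, loss ≈ 5559 × 12.8/100 ≈ 712.
Year 2006: gap = -2.5 × (6.72 - 4.35) = -5.925%, loss ≈ 5559 × 5.925/100 ≈ 329.
Year 2007: gap = -2.5 × (5.8 - 4.35) = -3.625%, loss ≈ 5559 × 3.625/100 ≈ 202.
Year 2008: gap = -2.5 × (7.57 - 4.35) = -8.05%, loss ≈ 5559 × 8.05/100 ≈ 447.
Total lost output = 586 + 712 + 329 + 202 + 447 = 2276 billion.

$2,276 billion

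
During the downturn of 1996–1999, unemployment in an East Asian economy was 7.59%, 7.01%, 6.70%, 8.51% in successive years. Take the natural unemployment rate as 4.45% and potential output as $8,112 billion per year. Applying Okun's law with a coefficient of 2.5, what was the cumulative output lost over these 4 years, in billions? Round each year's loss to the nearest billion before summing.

Year 1996: gap = -2.5 × (7.59 - 4.45) = -7.85%, loss ≈ 8112 × 7.85/100 ≈ 637.
Year 1997: gap = -2.5 × (7.01 - 4.45) = -6.4%, loss ≈ 8112 × 6.4/100 ≈ 519.
Year 1998: gap = -2.5 × (6.7 - 4.45) = -5.625%, loss ≈ 8112 × 5.625/100 ≈ 456.
Year 1999: gap = -2.5 × (8.51 - 4.45) = -10.15%, loss ≈ 8112 × 10.15/100 ≈ 823.
Total lost output = 637 + 519 + 456 + 823 = 2435 billion.

$2,435 billion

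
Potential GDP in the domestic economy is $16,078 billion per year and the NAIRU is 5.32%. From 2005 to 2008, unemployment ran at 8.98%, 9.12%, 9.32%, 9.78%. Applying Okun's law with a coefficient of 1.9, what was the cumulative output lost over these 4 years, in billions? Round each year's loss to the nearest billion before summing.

$4,863 billion

Year 2005: gap = -1.9 × (8.98 - 5.32) = -6.954%, loss ≈ 16078 × 6.954/100 ≈ 1118.
Year 2006: gap = -1.9 × (9.12 - 5.32) = -7.22%, loss ≈ 16078 × 7.22/100 ≈ 1161.
Year 2007: gap = -1.9 × (9.32 - 5.32) = -7.6%, loss ≈ 16078 × 7.6/100 ≈ 1222.
Year 2008: gap = -1.9 × (9.78 - 5.32) = -8.474%, loss ≈ 16078 × 8.474/100 ≈ 1362.
Total lost output = 1118 + 1161 + 1222 + 1362 = 4863 billion.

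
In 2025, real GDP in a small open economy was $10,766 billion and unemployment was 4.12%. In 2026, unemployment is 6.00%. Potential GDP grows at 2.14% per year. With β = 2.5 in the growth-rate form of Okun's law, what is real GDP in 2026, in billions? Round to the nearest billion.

Δu = 6 - 4.12 = 1.88 points.
Okun's law (growth form): g_Y = g_Y* - β × Δu = 2.14 - 2.5 × (1.88) = 2.14 - 4.7 = -2.56%.
Real GDP in the next year = 10766 × (1 - 2.56/100) = 10766 × 0.9744 ≈ 10490 billion.

$10,490 billion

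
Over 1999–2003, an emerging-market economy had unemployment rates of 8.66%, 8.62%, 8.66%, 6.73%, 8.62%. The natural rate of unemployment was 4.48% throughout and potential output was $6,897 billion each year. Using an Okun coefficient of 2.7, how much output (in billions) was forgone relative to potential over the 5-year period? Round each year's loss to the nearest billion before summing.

Year 1999: gap = -2.7 × (8.66 - 4.48) = -11.286%, loss ≈ 6897 × 11.286/100 ≈ 778.
Year 2000: gap = -2.7 × (8.62 - 4.48) = -11.178%, loss ≈ 6897 × 11.178/100 ≈ 771.
Year 2001: gap = -2.7 × (8.66 - 4.48) = -11.286%, loss ≈ 6897 × 11.286/100 ≈ 778.
Year 2002: gap = -2.7 × (6.73 - 4.48) = -6.075%, loss ≈ 6897 × 6.075/100 ≈ 419.
Year 2003: gap = -2.7 × (8.62 - 4.48) = -11.178%, loss ≈ 6897 × 11.178/100 ≈ 771.
Total lost output = 778 + 771 + 778 + 419 + 771 = 3517 billion.

$3,517 billion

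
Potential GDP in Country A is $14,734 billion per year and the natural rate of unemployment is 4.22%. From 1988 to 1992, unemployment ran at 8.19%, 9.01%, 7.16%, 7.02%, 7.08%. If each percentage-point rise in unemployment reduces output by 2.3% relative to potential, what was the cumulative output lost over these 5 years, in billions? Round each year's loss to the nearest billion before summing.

$5,882 billion

Year 1988: gap = -2.3 × (8.19 - 4.22) = -9.131%, loss ≈ 14734 × 9.131/100 ≈ 1345.
Year 1989: gap = -2.3 × (9.01 - 4.22) = -11.017%, loss ≈ 14734 × 11.017/100 ≈ 1623.
Year 1990: gap = -2.3 × (7.16 - 4.22) = -6.762%, loss ≈ 14734 × 6.762/100 ≈ 996.
Year 1991: gap = -2.3 × (7.02 - 4.22) = -6.44%, loss ≈ 14734 × 6.44/100 ≈ 949.
Year 1992: gap = -2.3 × (7.08 - 4.22) = -6.578%, loss ≈ 14734 × 6.578/100 ≈ 969.
Total lost output = 1345 + 1623 + 996 + 949 + 969 = 5882 billion.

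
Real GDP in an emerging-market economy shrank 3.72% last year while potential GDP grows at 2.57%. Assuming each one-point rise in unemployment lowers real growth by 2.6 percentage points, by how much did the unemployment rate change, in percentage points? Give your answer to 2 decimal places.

Growth-rate Okun's law: g_Y = g_Y* - β × Δu, so Δu = (g_Y* - g_Y)/β.
Δu = (2.57 + 3.72)/2.6 = 6.29/2.6 = 2.42 percentage points.

2.42 percentage points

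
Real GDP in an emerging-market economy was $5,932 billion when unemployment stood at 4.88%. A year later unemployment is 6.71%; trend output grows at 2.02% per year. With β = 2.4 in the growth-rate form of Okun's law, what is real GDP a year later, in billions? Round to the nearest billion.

Δu = 6.71 - 4.88 = 1.83 points.
Okun's law (growth form): g_Y = g_Y* - β × Δu = 2.02 - 2.4 × (1.83) = 2.02 - 4.392 = -2.372%.
Real GDP in the next year = 5932 × (1 - 2.372/100) = 5932 × 0.97628 ≈ 5791 billion.

$5,791 billion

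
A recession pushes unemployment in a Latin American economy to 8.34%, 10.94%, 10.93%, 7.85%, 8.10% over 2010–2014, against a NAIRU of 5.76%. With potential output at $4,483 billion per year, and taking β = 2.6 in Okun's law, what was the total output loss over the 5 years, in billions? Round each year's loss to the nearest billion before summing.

$2,025 billion

Year 2010: gap = -2.6 × (8.34 - 5.76) = -6.708%, loss ≈ 4483 × 6.708/100 ≈ 301.
Year 2011: gap = -2.6 × (10.94 - 5.76) = -13.468%, loss ≈ 4483 × 13.468/100 ≈ 604.
Year 2012: gap = -2.6 × (10.93 - 5.76) = -13.442%, loss ≈ 4483 × 13.442/100 ≈ 603.
Year 2013: gap = -2.6 × (7.85 - 5.76) = -5.434%, loss ≈ 4483 × 5.434/100 ≈ 244.
Year 2014: gap = -2.6 × (8.1 - 5.76) = -6.084%, loss ≈ 4483 × 6.084/100 ≈ 273.
Total lost output = 301 + 604 + 603 + 244 + 273 = 2025 billion.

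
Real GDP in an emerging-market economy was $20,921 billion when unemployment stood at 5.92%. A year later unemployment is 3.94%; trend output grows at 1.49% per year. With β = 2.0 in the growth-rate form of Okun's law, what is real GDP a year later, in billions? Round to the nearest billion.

$22,061 billion

Δu = 3.94 - 5.92 = -1.98 points.
Okun's law (growth form): g_Y = g_Y* - β × Δu = 1.49 - 2.0 × (-1.98) = 1.49 + 3.96 = 5.45%.
Real GDP in the next year = 20921 × (1 + 5.45/100) = 20921 × 1.0545 ≈ 22061 billion.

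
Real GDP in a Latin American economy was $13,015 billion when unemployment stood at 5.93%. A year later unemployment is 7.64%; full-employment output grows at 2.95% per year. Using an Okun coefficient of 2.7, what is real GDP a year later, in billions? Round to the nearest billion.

Δu = 7.64 - 5.93 = 1.71 points.
Okun's law (growth form): g_Y = g_Y* - β × Δu = 2.95 - 2.7 × (1.71) = 2.95 - 4.617 = -1.667%.
Real GDP in the next year = 13015 × (1 - 1.667/100) = 13015 × 0.98333 ≈ 12798 billion.

$12,798 billion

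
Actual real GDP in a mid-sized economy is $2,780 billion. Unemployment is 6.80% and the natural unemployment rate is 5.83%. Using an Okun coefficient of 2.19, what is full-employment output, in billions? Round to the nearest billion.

$2,840 billion

Unemployment gap = 6.8 - 5.83 = 0.97 points, so output gap = -2.19 × 0.97 = -2.1243%.
Since Y = Y* × (1 + gap/100), Y* = 2780/0.978757 ≈ 2840 billion.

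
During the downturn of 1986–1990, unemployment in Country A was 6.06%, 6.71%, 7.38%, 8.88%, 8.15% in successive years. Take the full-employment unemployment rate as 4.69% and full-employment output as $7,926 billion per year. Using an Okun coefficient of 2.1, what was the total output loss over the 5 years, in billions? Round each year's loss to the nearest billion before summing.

$2,285 billion

Year 1986: gap = -2.1 × (6.06 - 4.69) = -2.877%, loss ≈ 7926 × 2.877/100 ≈ 228.
Year 1987: gap = -2.1 × (6.71 - 4.69) = -4.242%, loss ≈ 7926 × 4.242/100 ≈ 336.
Year 1988: gap = -2.1 × (7.38 - 4.69) = -5.649%, loss ≈ 7926 × 5.649/100 ≈ 448.
Year 1989: gap = -2.1 × (8.88 - 4.69) = -8.799%, loss ≈ 7926 × 8.799/100 ≈ 697.
Year 1990: gap = -2.1 × (8.15 - 4.69) = -7.266%, loss ≈ 7926 × 7.266/100 ≈ 576.
Total lost output = 228 + 336 + 448 + 697 + 576 = 2285 billion.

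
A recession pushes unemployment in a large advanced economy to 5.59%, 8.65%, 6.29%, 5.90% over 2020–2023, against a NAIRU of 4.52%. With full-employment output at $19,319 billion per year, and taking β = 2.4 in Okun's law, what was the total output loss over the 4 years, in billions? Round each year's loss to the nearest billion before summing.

Year 2020: gap = -2.4 × (5.59 - 4.52) = -2.568%, loss ≈ 19319 × 2.568/100 ≈ 496.
Year 2021: gap = -2.4 × (8.65 - 4.52) = -9.912%, loss ≈ 19319 × 9.912/100 ≈ 1915.
Year 2022: gap = -2.4 × (6.29 - 4.52) = -4.248%, loss ≈ 19319 × 4.248/100 ≈ 821.
Year 2023: gap = -2.4 × (5.9 - 4.52) = -3.312%, loss ≈ 19319 × 3.312/100 ≈ 640.
Total lost output = 496 + 1915 + 821 + 640 = 3872 billion.

$3,872 billion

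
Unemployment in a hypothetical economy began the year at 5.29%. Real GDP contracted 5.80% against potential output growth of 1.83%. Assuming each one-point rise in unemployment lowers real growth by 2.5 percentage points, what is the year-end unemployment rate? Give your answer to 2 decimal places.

8.34%

Growth-rate Okun's law: g_Y = g_Y* - β × Δu, so Δu = (g_Y* - g_Y)/β.
Δu = (1.83 + 5.8)/2.5 = 7.63/2.5 = 3.05 percentage points.
Year-end unemployment = 5.29 + 3.05 = 8.34%.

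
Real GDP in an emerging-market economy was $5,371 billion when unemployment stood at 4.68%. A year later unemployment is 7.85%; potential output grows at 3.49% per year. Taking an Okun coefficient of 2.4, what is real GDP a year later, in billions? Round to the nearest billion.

Δu = 7.85 - 4.68 = 3.17 points.
Okun's law (growth form): g_Y = g_Y* - β × Δu = 3.49 - 2.4 × (3.17) = 3.49 - 7.608 = -4.118%.
Real GDP in the next year = 5371 × (1 - 4.118/100) = 5371 × 0.95882 ≈ 5150 billion.

$5,150 billion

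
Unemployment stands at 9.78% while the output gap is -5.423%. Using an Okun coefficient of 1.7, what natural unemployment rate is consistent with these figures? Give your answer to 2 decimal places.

6.59%

From Okun's law, u - u* = -(output gap)/β = -(-5.423)/1.7 = 3.19 points.
So u* = 9.78 - 3.19 = 6.59%.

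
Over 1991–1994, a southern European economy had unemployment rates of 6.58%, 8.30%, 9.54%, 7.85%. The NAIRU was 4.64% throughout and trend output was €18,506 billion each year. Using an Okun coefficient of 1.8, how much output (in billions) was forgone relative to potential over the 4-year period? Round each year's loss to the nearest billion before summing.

€4,566 billion

Year 1991: gap = -1.8 × (6.58 - 4.64) = -3.492%, loss ≈ 18506 × 3.492/100 ≈ 646.
Year 1992: gap = -1.8 × (8.3 - 4.64) = -6.588%, loss ≈ 18506 × 6.588/100 ≈ 1219.
Year 1993: gap = -1.8 × (9.54 - 4.64) = -8.82%, loss ≈ 18506 × 8.82/100 ≈ 1632.
Year 1994: gap = -1.8 × (7.85 - 4.64) = -5.778%, loss ≈ 18506 × 5.778/100 ≈ 1069.
Total lost output = 646 + 1219 + 1632 + 1069 = 4566 billion.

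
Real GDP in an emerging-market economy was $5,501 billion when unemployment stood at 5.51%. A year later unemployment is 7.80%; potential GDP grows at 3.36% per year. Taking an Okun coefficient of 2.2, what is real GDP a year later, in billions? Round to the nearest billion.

$5,409 billion

Δu = 7.8 - 5.51 = 2.29 points.
Okun's law (growth form): g_Y = g_Y* - β × Δu = 3.36 - 2.2 × (2.29) = 3.36 - 5.038 = -1.678%.
Real GDP in the next year = 5501 × (1 - 1.678/100) = 5501 × 0.98322 ≈ 5409 billion.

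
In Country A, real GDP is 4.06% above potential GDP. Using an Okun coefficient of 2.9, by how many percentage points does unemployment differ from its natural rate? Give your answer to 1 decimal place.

Okun's law: output gap = -β × (u - u*), so u - u* = -(output gap)/β.
u - u* = -(4.06)/2.9 = -1.4 percentage points.

-1.4 percentage points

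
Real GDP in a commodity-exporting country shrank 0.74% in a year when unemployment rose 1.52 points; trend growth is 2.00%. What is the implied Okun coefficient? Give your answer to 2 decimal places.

Growth form: g_Y = g_Y* - β × Δu, so β = (g_Y* - g_Y)/Δu.
β = (2 + 0.74)/1.52 = 2.74/1.52 = 1.80.

β ≈ 1.80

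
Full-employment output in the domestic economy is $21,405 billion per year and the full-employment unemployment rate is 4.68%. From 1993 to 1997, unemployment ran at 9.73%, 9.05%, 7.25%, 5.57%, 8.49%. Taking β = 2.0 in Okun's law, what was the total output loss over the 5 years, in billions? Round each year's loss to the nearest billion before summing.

Year 1993: gap = -2.0 × (9.73 - 4.68) = -10.1%, loss ≈ 21405 × 10.1/100 ≈ 2162.
Year 1994: gap = -2.0 × (9.05 - 4.68) = -8.74%, loss ≈ 21405 × 8.74/100 ≈ 1871.
Year 1995: gap = -2.0 × (7.25 - 4.68) = -5.14%, loss ≈ 21405 × 5.14/100 ≈ 1100.
Year 1996: gap = -2.0 × (5.57 - 4.68) = -1.78%, loss ≈ 21405 × 1.78/100 ≈ 381.
Year 1997: gap = -2.0 × (8.49 - 4.68) = -7.62%, loss ≈ 21405 × 7.62/100 ≈ 1631.
Total lost output = 2162 + 1871 + 1100 + 381 + 1631 = 7145 billion.

$7,145 billion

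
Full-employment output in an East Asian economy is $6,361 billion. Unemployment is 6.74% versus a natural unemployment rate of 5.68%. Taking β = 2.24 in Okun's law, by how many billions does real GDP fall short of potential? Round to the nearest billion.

Output gap = -2.24 × (6.74 - 5.68) = -2.24 × 1.06 = -2.3744%.
Actual GDP ≈ 6361 × 0.976256 ≈ 6210 billion, so the shortfall is 6361 - 6210 = 151 billion.

$151 billion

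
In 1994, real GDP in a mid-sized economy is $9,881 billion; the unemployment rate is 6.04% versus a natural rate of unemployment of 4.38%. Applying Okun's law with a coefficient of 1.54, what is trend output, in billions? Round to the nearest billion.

Unemployment gap = 6.04 - 4.38 = 1.66 points, so output gap = -1.54 × 1.66 = -2.5564%.
Since Y = Y* × (1 + gap/100), Y* = 9881/0.974436 ≈ 10140 billion.

$10,140 billion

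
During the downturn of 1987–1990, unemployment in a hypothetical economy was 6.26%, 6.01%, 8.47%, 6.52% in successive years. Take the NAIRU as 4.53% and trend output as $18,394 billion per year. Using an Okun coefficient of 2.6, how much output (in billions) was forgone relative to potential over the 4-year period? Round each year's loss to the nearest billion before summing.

Year 1987: gap = -2.6 × (6.26 - 4.53) = -4.498%, loss ≈ 18394 × 4.498/100 ≈ 827.
Year 1988: gap = -2.6 × (6.01 - 4.53) = -3.848%, loss ≈ 18394 × 3.848/100 ≈ 708.
Year 1989: gap = -2.6 × (8.47 - 4.53) = -10.244%, loss ≈ 18394 × 10.244/100 ≈ 1884.
Year 1990: gap = -2.6 × (6.52 - 4.53) = -5.174%, loss ≈ 18394 × 5.174/100 ≈ 952.
Total lost output = 827 + 708 + 1884 + 952 = 4371 billion.

$4,371 billion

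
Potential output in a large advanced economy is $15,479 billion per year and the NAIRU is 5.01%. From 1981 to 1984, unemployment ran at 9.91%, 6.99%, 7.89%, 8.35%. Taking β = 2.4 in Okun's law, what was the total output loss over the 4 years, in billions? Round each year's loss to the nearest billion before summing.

$4,867 billion

Year 1981: gap = -2.4 × (9.91 - 5.01) = -11.76%, loss ≈ 15479 × 11.76/100 ≈ 1820.
Year 1982: gap = -2.4 × (6.99 - 5.01) = -4.752%, loss ≈ 15479 × 4.752/100 ≈ 736.
Year 1983: gap = -2.4 × (7.89 - 5.01) = -6.912%, loss ≈ 15479 × 6.912/100 ≈ 1070.
Year 1984: gap = -2.4 × (8.35 - 5.01) = -8.016%, loss ≈ 15479 × 8.016/100 ≈ 1241.
Total lost output = 1820 + 736 + 1070 + 1241 = 4867 billion.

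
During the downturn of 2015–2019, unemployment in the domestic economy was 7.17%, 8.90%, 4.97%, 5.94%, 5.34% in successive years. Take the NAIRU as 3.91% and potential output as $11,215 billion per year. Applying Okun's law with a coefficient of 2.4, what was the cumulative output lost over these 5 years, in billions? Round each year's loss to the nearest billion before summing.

Year 2015: gap = -2.4 × (7.17 - 3.91) = -7.824%, loss ≈ 11215 × 7.824/100 ≈ 877.
Year 2016: gap = -2.4 × (8.9 - 3.91) = -11.976%, loss ≈ 11215 × 11.976/100 ≈ 1343.
Year 2017: gap = -2.4 × (4.97 - 3.91) = -2.544%, loss ≈ 11215 × 2.544/100 ≈ 285.
Year 2018: gap = -2.4 × (5.94 - 3.91) = -4.872%, loss ≈ 11215 × 4.872/100 ≈ 546.
Year 2019: gap = -2.4 × (5.34 - 3.91) = -3.432%, loss ≈ 11215 × 3.432/100 ≈ 385.
Total lost output = 877 + 1343 + 285 + 546 + 385 = 3436 billion.

$3,436 billion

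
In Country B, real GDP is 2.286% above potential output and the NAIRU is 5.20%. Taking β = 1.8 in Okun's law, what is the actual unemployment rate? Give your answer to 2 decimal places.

From Okun's law, u - u* = -(output gap)/β = -(2.286)/1.8 = -1.27 points.
So u = 5.2 - 1.27 = 3.93%.

3.93%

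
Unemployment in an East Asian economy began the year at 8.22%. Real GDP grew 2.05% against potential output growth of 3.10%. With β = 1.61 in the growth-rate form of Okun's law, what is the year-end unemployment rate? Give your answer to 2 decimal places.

8.87%

Growth-rate Okun's law: g_Y = g_Y* - β × Δu, so Δu = (g_Y* - g_Y)/β.
Δu = (3.1 - 2.05)/1.61 = 1.05/1.61 = 0.65 percentage points.
Year-end unemployment = 8.22 + 0.65 = 8.87%.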